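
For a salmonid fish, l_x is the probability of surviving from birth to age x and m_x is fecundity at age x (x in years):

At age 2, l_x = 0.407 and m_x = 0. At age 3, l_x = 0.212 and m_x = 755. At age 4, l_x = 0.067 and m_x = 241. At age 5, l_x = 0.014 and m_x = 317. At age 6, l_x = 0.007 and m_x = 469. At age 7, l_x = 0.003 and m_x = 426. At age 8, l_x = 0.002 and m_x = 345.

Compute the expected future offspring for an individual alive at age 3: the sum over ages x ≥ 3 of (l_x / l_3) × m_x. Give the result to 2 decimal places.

876.87

l_3 = 0.212. Conditional survival from age 3 to x is l_x / l_3.
  x=3: (0.212/0.212) × 755 = 755.0000
  x=4: (0.067/0.212) × 241 = 76.1651
  x=5: (0.014/0.212) × 317 = 20.9340
  x=6: (0.007/0.212) × 469 = 15.4858
  x=7: (0.003/0.212) × 426 = 6.0283
  x=8: (0.002/0.212) × 345 = 3.2547
Sum = 755.0000 + 76.1651 + 20.9340 + 15.4858 + 6.0283 + 3.2547 = 876.8679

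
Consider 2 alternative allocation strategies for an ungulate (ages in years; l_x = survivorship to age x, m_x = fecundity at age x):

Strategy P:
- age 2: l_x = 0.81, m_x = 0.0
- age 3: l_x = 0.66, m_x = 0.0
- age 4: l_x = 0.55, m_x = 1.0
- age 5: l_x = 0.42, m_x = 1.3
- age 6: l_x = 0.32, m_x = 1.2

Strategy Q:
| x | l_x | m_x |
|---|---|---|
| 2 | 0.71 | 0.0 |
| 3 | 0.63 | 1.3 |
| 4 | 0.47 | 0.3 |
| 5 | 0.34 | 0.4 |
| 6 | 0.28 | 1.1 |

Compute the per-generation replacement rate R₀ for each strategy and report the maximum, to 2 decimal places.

1.48

Strategy P: R₀ = 0.81×0.0 + 0.66×0.0 + 0.55×1.0 + 0.42×1.3 + 0.32×1.2 = 1.4800
Strategy Q: R₀ = 0.71×0.0 + 0.63×1.3 + 0.47×0.3 + 0.34×0.4 + 0.28×1.1 = 1.4040
Highest R₀: strategy P with 1.4800.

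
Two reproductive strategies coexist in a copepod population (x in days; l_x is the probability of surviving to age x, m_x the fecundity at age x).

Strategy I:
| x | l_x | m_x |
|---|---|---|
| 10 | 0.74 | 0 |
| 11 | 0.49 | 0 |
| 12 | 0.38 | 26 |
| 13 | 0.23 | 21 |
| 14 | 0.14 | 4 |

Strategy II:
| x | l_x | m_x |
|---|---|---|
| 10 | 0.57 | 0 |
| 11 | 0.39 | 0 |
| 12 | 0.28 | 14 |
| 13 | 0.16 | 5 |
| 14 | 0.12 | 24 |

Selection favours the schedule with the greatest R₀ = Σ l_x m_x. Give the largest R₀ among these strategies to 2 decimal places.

15.27

Strategy I: R₀ = 0.74×0 + 0.49×0 + 0.38×26 + 0.23×21 + 0.14×4 = 15.2700
Strategy II: R₀ = 0.57×0 + 0.39×0 + 0.28×14 + 0.16×5 + 0.12×24 = 7.6000
Highest R₀: strategy I with 15.2700.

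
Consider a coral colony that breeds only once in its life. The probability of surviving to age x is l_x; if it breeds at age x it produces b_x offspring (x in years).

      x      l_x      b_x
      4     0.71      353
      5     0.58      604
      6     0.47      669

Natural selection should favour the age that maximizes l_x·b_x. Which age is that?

5

Expected offspring if breeding at age x = l_x × b_x:
  age 4: 0.71 × 353 = 250.630
  age 5: 0.58 × 604 = 350.320
  age 6: 0.47 × 669 = 314.430
Maximum at age 5 (350.320).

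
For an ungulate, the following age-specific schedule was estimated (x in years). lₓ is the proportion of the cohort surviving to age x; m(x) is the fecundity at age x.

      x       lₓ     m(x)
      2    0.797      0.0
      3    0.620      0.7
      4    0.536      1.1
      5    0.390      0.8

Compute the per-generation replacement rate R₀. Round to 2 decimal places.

R₀ = Σ lₓ m(x):
  age 2: 0.797 × 0.0 = 0.0000
  age 3: 0.620 × 0.7 = 0.4340
  age 4: 0.536 × 1.1 = 0.5896
  age 5: 0.390 × 0.8 = 0.3120
R₀ = 0.0000 + 0.4340 + 0.5896 + 0.3120 = 1.3356

1.34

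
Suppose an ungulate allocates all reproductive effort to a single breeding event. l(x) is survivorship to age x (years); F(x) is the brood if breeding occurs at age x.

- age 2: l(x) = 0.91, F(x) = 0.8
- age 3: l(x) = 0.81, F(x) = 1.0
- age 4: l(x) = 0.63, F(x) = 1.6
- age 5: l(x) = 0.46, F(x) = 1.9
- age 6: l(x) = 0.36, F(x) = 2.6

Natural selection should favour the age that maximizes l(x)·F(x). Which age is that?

4

Expected offspring if breeding at age x = l(x) × F(x):
  age 2: 0.91 × 0.8 = 0.728
  age 3: 0.81 × 1.0 = 0.810
  age 4: 0.63 × 1.6 = 1.008
  age 5: 0.46 × 1.9 = 0.874
  age 6: 0.36 × 2.6 = 0.936
Maximum at age 4 (1.008).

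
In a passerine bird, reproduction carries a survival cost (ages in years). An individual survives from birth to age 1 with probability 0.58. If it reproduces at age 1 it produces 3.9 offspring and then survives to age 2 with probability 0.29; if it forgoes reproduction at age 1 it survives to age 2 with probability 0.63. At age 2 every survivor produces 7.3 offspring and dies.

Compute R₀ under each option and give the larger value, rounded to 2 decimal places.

3.49

breed at age 1: R₀ = 0.58 × (3.9 + 0.29 × 7.3) = 0.58 × 6.0170 = 3.4899
delay to age 2: R₀ = 0.58 × (0.63 × 7.3) = 0.58 × 4.5990 = 2.6674
Higher: breed at age 1 (3.4899).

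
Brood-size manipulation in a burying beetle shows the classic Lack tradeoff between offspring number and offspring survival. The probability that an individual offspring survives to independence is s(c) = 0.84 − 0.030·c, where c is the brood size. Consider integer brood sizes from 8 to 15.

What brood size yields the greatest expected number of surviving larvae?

Expected surviving larvae = c × s(c):
  c=8: 8 × 0.600 = 4.800
  c=9: 9 × 0.570 = 5.130
  c=10: 10 × 0.540 = 5.400
  c=11: 11 × 0.510 = 5.610
  c=12: 12 × 0.480 = 5.760
  c=13: 13 × 0.450 = 5.850
  c=14: 14 × 0.420 = 5.880
  c=15: 15 × 0.390 = 5.850
Maximum at c = 14 (5.880 surviving larvae).

14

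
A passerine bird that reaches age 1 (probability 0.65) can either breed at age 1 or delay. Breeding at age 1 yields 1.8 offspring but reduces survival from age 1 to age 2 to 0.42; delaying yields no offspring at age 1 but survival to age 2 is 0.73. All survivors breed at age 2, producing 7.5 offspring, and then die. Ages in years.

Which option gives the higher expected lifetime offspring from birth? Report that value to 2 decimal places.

breed at age 1: R₀ = 0.65 × (1.8 + 0.42 × 7.5) = 0.65 × 4.9500 = 3.2175
delay to age 2: R₀ = 0.65 × (0.73 × 7.5) = 0.65 × 5.4750 = 3.5587
Higher: delay to age 2 (3.5587).

3.56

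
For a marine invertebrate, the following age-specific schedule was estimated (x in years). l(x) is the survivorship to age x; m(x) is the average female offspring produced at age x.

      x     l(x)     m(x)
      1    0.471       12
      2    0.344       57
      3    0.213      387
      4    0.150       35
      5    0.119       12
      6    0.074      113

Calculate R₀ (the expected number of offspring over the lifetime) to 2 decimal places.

122.73

R₀ = Σ l(x) m(x):
  age 1: 0.471 × 12 = 5.6520
  age 2: 0.344 × 57 = 19.6080
  age 3: 0.213 × 387 = 82.4310
  age 4: 0.150 × 35 = 5.2500
  age 5: 0.119 × 12 = 1.4280
  age 6: 0.074 × 113 = 8.3620
R₀ = 5.6520 + 19.6080 + 82.4310 + 5.2500 + 1.4280 + 8.3620 = 122.7310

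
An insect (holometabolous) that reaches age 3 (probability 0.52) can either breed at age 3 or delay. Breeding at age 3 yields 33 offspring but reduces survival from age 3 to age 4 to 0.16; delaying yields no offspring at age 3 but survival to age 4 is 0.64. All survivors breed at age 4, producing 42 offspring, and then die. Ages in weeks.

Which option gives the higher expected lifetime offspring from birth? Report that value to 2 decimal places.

20.65

breed at age 3: R₀ = 0.52 × (33 + 0.16 × 42) = 0.52 × 39.7200 = 20.6544
delay to age 4: R₀ = 0.52 × (0.64 × 42) = 0.52 × 26.8800 = 13.9776
Higher: breed at age 3 (20.6544).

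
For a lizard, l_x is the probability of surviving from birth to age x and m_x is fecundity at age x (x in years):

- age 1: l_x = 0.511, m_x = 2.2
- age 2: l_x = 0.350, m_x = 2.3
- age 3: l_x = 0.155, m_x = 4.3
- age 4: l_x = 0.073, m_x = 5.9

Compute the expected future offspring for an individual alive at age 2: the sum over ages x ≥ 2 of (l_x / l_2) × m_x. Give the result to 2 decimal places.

l_2 = 0.350. Conditional survival from age 2 to x is l_x / l_2.
  x=2: (0.350/0.350) × 2.3 = 2.3000
  x=3: (0.155/0.350) × 4.3 = 1.9043
  x=4: (0.073/0.350) × 5.9 = 1.2306
Sum = 2.3000 + 1.9043 + 1.2306 = 5.4349

5.43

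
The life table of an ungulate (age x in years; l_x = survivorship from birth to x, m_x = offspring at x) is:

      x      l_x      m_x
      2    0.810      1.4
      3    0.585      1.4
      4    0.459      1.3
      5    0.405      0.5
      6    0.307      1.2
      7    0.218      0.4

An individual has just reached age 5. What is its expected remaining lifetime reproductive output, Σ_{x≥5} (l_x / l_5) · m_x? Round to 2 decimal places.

1.62

l_5 = 0.405. Conditional survival from age 5 to x is l_x / l_5.
  x=5: (0.405/0.405) × 0.5 = 0.5000
  x=6: (0.307/0.405) × 1.2 = 0.9096
  x=7: (0.218/0.405) × 0.4 = 0.2153
Sum = 0.5000 + 0.9096 + 0.2153 = 1.6249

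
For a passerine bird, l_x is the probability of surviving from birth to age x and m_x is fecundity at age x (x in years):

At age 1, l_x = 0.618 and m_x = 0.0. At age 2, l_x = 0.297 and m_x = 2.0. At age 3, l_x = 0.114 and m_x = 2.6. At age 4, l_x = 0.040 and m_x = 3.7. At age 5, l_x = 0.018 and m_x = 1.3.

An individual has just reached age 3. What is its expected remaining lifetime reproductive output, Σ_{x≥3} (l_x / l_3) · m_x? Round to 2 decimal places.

4.10

l_3 = 0.114. Conditional survival from age 3 to x is l_x / l_3.
  x=3: (0.114/0.114) × 2.6 = 2.6000
  x=4: (0.040/0.114) × 3.7 = 1.2982
  x=5: (0.018/0.114) × 1.3 = 0.2053
Sum = 2.6000 + 1.2982 + 0.2053 = 4.1035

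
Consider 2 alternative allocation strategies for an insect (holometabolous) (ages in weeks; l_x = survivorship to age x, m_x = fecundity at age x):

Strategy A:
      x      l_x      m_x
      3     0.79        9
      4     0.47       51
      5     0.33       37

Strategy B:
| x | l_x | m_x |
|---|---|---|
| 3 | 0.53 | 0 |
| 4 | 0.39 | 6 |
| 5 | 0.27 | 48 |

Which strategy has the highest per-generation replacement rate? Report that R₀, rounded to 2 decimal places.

43.29

Strategy A: R₀ = 0.79×9 + 0.47×51 + 0.33×37 = 43.2900
Strategy B: R₀ = 0.53×0 + 0.39×6 + 0.27×48 = 15.3000
Highest R₀: strategy A with 43.2900.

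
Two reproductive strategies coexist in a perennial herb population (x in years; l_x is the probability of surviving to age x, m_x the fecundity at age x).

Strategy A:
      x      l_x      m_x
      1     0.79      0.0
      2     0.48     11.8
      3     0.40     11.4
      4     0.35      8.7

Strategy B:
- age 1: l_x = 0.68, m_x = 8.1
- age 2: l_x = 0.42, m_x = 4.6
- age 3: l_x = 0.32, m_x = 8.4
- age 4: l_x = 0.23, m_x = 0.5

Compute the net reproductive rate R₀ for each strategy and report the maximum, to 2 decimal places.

Strategy A: R₀ = 0.79×0.0 + 0.48×11.8 + 0.40×11.4 + 0.35×8.7 = 13.2690
Strategy B: R₀ = 0.68×8.1 + 0.42×4.6 + 0.32×8.4 + 0.23×0.5 = 10.2430
Highest R₀: strategy A with 13.2690.

13.27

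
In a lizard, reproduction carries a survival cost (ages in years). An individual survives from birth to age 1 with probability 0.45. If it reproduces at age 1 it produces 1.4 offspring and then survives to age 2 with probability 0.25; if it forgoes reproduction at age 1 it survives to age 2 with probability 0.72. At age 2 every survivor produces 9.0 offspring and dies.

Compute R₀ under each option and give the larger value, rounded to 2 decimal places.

breed at age 1: R₀ = 0.45 × (1.4 + 0.25 × 9.0) = 0.45 × 3.6500 = 1.6425
delay to age 2: R₀ = 0.45 × (0.72 × 9.0) = 0.45 × 6.4800 = 2.9160
Higher: delay to age 2 (2.9160).

2.92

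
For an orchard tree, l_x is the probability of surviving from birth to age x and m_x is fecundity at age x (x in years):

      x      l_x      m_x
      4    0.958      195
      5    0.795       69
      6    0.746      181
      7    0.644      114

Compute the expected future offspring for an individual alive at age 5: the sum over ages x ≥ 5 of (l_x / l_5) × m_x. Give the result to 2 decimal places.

l_5 = 0.795. Conditional survival from age 5 to x is l_x / l_5.
  x=5: (0.795/0.795) × 69 = 69.0000
  x=6: (0.746/0.795) × 181 = 169.8440
  x=7: (0.644/0.795) × 114 = 92.3472
Sum = 69.0000 + 169.8440 + 92.3472 = 331.1912

331.19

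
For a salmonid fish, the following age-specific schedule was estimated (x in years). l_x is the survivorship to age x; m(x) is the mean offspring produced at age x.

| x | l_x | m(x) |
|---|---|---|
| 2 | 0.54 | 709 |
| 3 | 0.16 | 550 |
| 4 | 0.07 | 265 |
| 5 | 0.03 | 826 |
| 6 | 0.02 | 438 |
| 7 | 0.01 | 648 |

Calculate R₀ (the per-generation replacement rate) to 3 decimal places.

R₀ = Σ l_x m(x):
  age 2: 0.54 × 709 = 382.8600
  age 3: 0.16 × 550 = 88.0000
  age 4: 0.07 × 265 = 18.5500
  age 5: 0.03 × 826 = 24.7800
  age 6: 0.02 × 438 = 8.7600
  age 7: 0.01 × 648 = 6.4800
R₀ = 382.8600 + 88.0000 + 18.5500 + 24.7800 + 8.7600 + 6.4800 = 529.4300

529.430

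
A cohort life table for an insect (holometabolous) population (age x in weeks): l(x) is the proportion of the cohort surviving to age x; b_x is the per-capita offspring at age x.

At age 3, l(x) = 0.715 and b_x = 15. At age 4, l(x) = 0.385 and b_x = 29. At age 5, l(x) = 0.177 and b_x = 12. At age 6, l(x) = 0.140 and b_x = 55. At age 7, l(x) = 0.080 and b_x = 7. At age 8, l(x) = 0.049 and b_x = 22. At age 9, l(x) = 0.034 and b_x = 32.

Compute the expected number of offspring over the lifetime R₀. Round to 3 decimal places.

R₀ = Σ l(x) b_x:
  age 3: 0.715 × 15 = 10.7250
  age 4: 0.385 × 29 = 11.1650
  age 5: 0.177 × 12 = 2.1240
  age 6: 0.140 × 55 = 7.7000
  age 7: 0.080 × 7 = 0.5600
  age 8: 0.049 × 22 = 1.0780
  age 9: 0.034 × 32 = 1.0880
R₀ = 10.7250 + 11.1650 + 2.1240 + 7.7000 + 0.5600 + 1.0780 + 1.0880 = 34.4400

34.440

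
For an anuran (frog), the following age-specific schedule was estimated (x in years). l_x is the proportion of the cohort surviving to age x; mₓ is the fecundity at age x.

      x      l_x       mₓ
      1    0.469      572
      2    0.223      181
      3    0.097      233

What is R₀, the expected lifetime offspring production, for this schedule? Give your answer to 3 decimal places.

R₀ = Σ l_x mₓ:
  age 1: 0.469 × 572 = 268.2680
  age 2: 0.223 × 181 = 40.3630
  age 3: 0.097 × 233 = 22.6010
R₀ = 268.2680 + 40.3630 + 22.6010 = 331.2320

331.232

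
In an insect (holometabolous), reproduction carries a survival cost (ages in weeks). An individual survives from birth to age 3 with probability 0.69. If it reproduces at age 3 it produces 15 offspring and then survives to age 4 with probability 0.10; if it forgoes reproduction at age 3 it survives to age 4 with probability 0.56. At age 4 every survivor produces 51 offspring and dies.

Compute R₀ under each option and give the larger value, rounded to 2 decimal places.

19.71

breed at age 3: R₀ = 0.69 × (15 + 0.10 × 51) = 0.69 × 20.1000 = 13.8690
delay to age 4: R₀ = 0.69 × (0.56 × 51) = 0.69 × 28.5600 = 19.7064
Higher: delay to age 4 (19.7064).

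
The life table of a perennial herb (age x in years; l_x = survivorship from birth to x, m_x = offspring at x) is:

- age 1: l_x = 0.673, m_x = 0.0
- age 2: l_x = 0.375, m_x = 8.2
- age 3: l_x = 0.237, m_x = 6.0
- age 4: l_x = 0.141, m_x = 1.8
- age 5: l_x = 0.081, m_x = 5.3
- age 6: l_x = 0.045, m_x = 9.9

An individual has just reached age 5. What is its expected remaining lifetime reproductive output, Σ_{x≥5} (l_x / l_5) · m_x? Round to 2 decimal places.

l_5 = 0.081. Conditional survival from age 5 to x is l_x / l_5.
  x=5: (0.081/0.081) × 5.3 = 5.3000
  x=6: (0.045/0.081) × 9.9 = 5.5000
Sum = 5.3000 + 5.5000 = 10.8000

10.80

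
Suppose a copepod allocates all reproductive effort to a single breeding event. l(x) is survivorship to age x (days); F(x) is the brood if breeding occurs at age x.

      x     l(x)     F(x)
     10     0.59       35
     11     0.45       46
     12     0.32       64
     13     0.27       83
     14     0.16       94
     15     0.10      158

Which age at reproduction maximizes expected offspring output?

Expected offspring if breeding at age x = l(x) × F(x):
  age 10: 0.59 × 35 = 20.650
  age 11: 0.45 × 46 = 20.700
  age 12: 0.32 × 64 = 20.480
  age 13: 0.27 × 83 = 22.410
  age 14: 0.16 × 94 = 15.040
  age 15: 0.10 × 158 = 15.800
Maximum at age 13 (22.410).

13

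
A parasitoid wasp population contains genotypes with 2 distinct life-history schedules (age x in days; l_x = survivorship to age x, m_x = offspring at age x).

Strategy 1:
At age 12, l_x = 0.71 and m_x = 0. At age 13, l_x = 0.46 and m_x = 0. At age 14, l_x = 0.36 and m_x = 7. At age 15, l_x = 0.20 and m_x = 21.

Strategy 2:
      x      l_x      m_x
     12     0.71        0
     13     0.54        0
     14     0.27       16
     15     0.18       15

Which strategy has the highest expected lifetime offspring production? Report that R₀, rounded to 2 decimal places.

7.02

Strategy 1: R₀ = 0.71×0 + 0.46×0 + 0.36×7 + 0.20×21 = 6.7200
Strategy 2: R₀ = 0.71×0 + 0.54×0 + 0.27×16 + 0.18×15 = 7.0200
Highest R₀: strategy 2 with 7.0200.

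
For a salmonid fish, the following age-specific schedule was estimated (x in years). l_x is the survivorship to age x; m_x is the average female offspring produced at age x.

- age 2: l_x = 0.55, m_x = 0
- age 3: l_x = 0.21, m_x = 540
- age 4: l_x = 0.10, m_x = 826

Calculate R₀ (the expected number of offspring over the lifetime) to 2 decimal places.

R₀ = Σ l_x m_x:
  age 2: 0.55 × 0 = 0.0000
  age 3: 0.21 × 540 = 113.4000
  age 4: 0.10 × 826 = 82.6000
R₀ = 0.0000 + 113.4000 + 82.6000 = 196.0000

196.00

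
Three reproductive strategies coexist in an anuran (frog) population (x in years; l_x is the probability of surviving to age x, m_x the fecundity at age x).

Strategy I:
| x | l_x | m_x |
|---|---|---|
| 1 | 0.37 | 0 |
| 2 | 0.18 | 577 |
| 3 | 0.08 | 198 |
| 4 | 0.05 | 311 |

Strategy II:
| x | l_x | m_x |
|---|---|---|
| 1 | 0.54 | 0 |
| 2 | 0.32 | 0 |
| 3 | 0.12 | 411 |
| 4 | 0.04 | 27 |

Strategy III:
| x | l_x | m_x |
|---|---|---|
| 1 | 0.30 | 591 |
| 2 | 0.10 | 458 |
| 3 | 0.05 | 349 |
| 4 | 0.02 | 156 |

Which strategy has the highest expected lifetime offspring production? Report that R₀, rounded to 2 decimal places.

Strategy I: R₀ = 0.37×0 + 0.18×577 + 0.08×198 + 0.05×311 = 135.2500
Strategy II: R₀ = 0.54×0 + 0.32×0 + 0.12×411 + 0.04×27 = 50.4000
Strategy III: R₀ = 0.30×591 + 0.10×458 + 0.05×349 + 0.02×156 = 243.6700
Highest R₀: strategy III with 243.6700.

243.67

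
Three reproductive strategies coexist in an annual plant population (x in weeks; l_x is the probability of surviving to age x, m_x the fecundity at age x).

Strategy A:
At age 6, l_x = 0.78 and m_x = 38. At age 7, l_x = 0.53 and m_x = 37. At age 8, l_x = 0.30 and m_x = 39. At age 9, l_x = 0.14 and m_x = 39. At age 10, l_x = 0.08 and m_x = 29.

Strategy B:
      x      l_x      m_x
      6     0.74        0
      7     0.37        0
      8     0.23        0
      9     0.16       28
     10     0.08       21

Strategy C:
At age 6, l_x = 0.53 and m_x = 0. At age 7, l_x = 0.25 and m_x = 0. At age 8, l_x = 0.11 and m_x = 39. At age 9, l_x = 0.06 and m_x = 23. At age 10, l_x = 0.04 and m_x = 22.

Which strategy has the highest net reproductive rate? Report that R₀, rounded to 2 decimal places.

68.73

Strategy A: R₀ = 0.78×38 + 0.53×37 + 0.30×39 + 0.14×39 + 0.08×29 = 68.7300
Strategy B: R₀ = 0.74×0 + 0.37×0 + 0.23×0 + 0.16×28 + 0.08×21 = 6.1600
Strategy C: R₀ = 0.53×0 + 0.25×0 + 0.11×39 + 0.06×23 + 0.04×22 = 6.5500
Highest R₀: strategy A with 68.7300.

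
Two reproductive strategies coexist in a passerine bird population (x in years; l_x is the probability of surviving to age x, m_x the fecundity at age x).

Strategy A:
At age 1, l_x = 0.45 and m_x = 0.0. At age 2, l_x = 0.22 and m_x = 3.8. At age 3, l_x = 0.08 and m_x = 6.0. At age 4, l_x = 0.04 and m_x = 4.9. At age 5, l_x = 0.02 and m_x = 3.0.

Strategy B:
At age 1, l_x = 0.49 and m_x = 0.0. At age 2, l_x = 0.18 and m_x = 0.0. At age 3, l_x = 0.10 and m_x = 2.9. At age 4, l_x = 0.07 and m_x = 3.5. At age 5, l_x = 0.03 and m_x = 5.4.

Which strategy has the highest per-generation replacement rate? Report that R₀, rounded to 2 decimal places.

Strategy A: R₀ = 0.45×0.0 + 0.22×3.8 + 0.08×6.0 + 0.04×4.9 + 0.02×3.0 = 1.5720
Strategy B: R₀ = 0.49×0.0 + 0.18×0.0 + 0.10×2.9 + 0.07×3.5 + 0.03×5.4 = 0.6970
Highest R₀: strategy A with 1.5720.

1.57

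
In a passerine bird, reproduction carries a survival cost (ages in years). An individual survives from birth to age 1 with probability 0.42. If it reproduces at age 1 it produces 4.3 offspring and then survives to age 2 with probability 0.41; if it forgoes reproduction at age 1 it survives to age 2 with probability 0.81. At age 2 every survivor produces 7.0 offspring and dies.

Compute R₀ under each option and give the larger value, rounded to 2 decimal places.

3.01

breed at age 1: R₀ = 0.42 × (4.3 + 0.41 × 7.0) = 0.42 × 7.1700 = 3.0114
delay to age 2: R₀ = 0.42 × (0.81 × 7.0) = 0.42 × 5.6700 = 2.3814
Higher: breed at age 1 (3.0114).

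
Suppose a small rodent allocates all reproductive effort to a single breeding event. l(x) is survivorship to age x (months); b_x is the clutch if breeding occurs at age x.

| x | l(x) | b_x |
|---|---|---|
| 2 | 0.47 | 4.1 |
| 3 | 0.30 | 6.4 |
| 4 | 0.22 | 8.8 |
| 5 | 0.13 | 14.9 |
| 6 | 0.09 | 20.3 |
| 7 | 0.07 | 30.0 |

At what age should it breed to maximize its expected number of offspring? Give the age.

Expected offspring if breeding at age x = l(x) × b_x:
  age 2: 0.47 × 4.1 = 1.927
  age 3: 0.30 × 6.4 = 1.920
  age 4: 0.22 × 8.8 = 1.936
  age 5: 0.13 × 14.9 = 1.937
  age 6: 0.09 × 20.3 = 1.827
  age 7: 0.07 × 30.0 = 2.100
Maximum at age 7 (2.100).

7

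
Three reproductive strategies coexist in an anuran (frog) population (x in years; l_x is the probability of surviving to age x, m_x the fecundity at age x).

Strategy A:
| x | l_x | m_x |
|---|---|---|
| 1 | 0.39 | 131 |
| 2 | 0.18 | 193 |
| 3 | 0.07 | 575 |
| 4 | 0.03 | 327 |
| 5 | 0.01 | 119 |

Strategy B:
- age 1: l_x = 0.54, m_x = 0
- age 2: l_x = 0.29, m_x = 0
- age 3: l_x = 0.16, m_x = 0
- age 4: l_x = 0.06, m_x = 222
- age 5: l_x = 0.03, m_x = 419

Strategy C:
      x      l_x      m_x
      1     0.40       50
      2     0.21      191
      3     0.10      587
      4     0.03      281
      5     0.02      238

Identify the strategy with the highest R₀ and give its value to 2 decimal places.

137.08

Strategy A: R₀ = 0.39×131 + 0.18×193 + 0.07×575 + 0.03×327 + 0.01×119 = 137.0800
Strategy B: R₀ = 0.54×0 + 0.29×0 + 0.16×0 + 0.06×222 + 0.03×419 = 25.8900
Strategy C: R₀ = 0.40×50 + 0.21×191 + 0.10×587 + 0.03×281 + 0.02×238 = 132.0000
Highest R₀: strategy A with 137.0800.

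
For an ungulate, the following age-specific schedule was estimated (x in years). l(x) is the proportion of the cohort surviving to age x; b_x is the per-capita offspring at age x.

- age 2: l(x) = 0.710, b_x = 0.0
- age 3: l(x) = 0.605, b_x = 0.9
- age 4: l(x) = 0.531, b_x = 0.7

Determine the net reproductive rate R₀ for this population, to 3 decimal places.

R₀ = Σ l(x) b_x:
  age 2: 0.710 × 0.0 = 0.0000
  age 3: 0.605 × 0.9 = 0.5445
  age 4: 0.531 × 0.7 = 0.3717
R₀ = 0.0000 + 0.5445 + 0.3717 = 0.9162

0.916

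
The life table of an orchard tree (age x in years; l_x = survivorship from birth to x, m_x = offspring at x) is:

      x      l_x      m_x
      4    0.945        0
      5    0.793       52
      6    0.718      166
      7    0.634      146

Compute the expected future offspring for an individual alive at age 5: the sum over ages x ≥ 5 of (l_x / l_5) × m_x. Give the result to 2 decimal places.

319.03

l_5 = 0.793. Conditional survival from age 5 to x is l_x / l_5.
  x=5: (0.793/0.793) × 52 = 52.0000
  x=6: (0.718/0.793) × 166 = 150.3001
  x=7: (0.634/0.793) × 146 = 116.7264
Sum = 52.0000 + 150.3001 + 116.7264 = 319.0265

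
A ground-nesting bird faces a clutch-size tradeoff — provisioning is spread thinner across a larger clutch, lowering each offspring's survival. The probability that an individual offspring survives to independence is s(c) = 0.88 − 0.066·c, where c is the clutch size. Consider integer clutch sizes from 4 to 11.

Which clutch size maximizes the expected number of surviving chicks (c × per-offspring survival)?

7

Expected surviving chicks = c × s(c):
  c=4: 4 × 0.616 = 2.464
  c=5: 5 × 0.550 = 2.750
  c=6: 6 × 0.484 = 2.904
  c=7: 7 × 0.418 = 2.926
  c=8: 8 × 0.352 = 2.816
  c=9: 9 × 0.286 = 2.574
  c=10: 10 × 0.220 = 2.200
  c=11: 11 × 0.154 = 1.694
Maximum at c = 7 (2.926 surviving chicks).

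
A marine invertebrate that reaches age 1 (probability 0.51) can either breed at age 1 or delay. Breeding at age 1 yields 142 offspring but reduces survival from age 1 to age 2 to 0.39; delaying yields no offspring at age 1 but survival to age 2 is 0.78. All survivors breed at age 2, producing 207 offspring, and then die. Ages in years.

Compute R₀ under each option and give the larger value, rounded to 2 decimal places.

breed at age 1: R₀ = 0.51 × (142 + 0.39 × 207) = 0.51 × 222.7300 = 113.5923
delay to age 2: R₀ = 0.51 × (0.78 × 207) = 0.51 × 161.4600 = 82.3446
Higher: breed at age 1 (113.5923).

113.59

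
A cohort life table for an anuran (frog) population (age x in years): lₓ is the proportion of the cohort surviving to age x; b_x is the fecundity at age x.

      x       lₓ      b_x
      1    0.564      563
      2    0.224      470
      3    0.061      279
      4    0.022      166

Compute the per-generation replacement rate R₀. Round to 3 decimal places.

443.483

R₀ = Σ lₓ b_x:
  age 1: 0.564 × 563 = 317.5320
  age 2: 0.224 × 470 = 105.2800
  age 3: 0.061 × 279 = 17.0190
  age 4: 0.022 × 166 = 3.6520
R₀ = 317.5320 + 105.2800 + 17.0190 + 3.6520 = 443.4830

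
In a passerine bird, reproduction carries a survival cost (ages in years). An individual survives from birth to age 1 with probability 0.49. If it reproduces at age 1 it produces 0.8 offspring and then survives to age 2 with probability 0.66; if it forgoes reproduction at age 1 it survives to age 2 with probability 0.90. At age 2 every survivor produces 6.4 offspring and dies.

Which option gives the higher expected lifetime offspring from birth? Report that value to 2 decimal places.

2.82

breed at age 1: R₀ = 0.49 × (0.8 + 0.66 × 6.4) = 0.49 × 5.0240 = 2.4618
delay to age 2: R₀ = 0.49 × (0.90 × 6.4) = 0.49 × 5.7600 = 2.8224
Higher: delay to age 2 (2.8224).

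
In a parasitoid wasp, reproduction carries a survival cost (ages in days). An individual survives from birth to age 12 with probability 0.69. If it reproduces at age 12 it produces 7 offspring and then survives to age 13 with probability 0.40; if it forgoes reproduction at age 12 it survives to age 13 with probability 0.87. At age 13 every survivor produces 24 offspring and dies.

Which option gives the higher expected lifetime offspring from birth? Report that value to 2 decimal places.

14.41

breed at age 12: R₀ = 0.69 × (7 + 0.40 × 24) = 0.69 × 16.6000 = 11.4540
delay to age 13: R₀ = 0.69 × (0.87 × 24) = 0.69 × 20.8800 = 14.4072
Higher: delay to age 13 (14.4072).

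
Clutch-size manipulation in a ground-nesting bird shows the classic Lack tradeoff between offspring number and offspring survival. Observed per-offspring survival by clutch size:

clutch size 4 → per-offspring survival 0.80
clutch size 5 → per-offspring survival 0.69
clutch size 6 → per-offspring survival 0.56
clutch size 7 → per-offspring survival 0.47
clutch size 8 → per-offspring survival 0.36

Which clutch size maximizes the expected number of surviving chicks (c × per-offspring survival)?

Expected surviving chicks = c × s(c):
  c=4: 4 × 0.80 = 3.200
  c=5: 5 × 0.69 = 3.450
  c=6: 6 × 0.56 = 3.360
  c=7: 7 × 0.47 = 3.290
  c=8: 8 × 0.36 = 2.880
Maximum at c = 5 (3.450 surviving chicks).

5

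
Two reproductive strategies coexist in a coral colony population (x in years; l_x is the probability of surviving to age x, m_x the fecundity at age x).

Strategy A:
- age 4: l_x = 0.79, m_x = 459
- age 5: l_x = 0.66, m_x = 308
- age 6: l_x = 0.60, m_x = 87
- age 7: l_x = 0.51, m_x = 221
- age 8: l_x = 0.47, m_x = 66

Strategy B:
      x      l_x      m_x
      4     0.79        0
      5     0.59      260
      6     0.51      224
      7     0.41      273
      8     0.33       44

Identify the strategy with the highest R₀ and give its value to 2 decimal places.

Strategy A: R₀ = 0.79×459 + 0.66×308 + 0.60×87 + 0.51×221 + 0.47×66 = 761.8200
Strategy B: R₀ = 0.79×0 + 0.59×260 + 0.51×224 + 0.41×273 + 0.33×44 = 394.0900
Highest R₀: strategy A with 761.8200.

761.82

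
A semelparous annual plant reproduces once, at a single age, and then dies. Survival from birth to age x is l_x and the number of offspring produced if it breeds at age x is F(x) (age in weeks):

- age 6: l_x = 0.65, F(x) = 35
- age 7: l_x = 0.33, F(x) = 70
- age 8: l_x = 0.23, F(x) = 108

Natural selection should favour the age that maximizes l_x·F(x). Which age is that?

8

Expected offspring if breeding at age x = l_x × F(x):
  age 6: 0.65 × 35 = 22.750
  age 7: 0.33 × 70 = 23.100
  age 8: 0.23 × 108 = 24.840
Maximum at age 8 (24.840).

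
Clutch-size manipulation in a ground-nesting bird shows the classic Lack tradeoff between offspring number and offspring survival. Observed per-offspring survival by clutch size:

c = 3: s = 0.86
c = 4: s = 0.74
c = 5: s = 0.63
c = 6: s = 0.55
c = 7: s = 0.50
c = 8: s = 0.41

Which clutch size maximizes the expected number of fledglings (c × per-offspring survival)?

Expected fledglings = c × s(c):
  c=3: 3 × 0.86 = 2.580
  c=4: 4 × 0.74 = 2.960
  c=5: 5 × 0.63 = 3.150
  c=6: 6 × 0.55 = 3.300
  c=7: 7 × 0.50 = 3.500
  c=8: 8 × 0.41 = 3.280
Maximum at c = 7 (3.500 fledglings).

7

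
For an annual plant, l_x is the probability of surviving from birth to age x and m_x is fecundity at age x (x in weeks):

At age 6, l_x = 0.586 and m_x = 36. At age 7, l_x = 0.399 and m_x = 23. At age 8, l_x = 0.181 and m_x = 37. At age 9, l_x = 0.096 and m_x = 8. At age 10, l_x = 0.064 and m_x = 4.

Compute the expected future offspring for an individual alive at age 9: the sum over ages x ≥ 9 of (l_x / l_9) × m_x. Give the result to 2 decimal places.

10.67

l_9 = 0.096. Conditional survival from age 9 to x is l_x / l_9.
  x=9: (0.096/0.096) × 8 = 8.0000
  x=10: (0.064/0.096) × 4 = 2.6667
Sum = 8.0000 + 2.6667 = 10.6667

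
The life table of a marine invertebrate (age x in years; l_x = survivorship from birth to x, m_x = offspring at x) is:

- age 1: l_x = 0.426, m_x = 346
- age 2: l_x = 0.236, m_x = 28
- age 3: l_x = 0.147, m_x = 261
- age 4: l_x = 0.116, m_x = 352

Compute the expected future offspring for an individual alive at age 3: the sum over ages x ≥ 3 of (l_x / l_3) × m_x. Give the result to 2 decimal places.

538.77

l_3 = 0.147. Conditional survival from age 3 to x is l_x / l_3.
  x=3: (0.147/0.147) × 261 = 261.0000
  x=4: (0.116/0.147) × 352 = 277.7687
Sum = 261.0000 + 277.7687 = 538.7687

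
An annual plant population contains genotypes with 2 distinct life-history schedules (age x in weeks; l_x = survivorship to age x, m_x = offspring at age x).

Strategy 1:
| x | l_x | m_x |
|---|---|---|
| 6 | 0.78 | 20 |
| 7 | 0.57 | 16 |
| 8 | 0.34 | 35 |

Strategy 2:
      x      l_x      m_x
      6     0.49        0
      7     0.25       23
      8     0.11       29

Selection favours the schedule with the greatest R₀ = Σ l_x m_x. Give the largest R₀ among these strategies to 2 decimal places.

36.62

Strategy 1: R₀ = 0.78×20 + 0.57×16 + 0.34×35 = 36.6200
Strategy 2: R₀ = 0.49×0 + 0.25×23 + 0.11×29 = 8.9400
Highest R₀: strategy 1 with 36.6200.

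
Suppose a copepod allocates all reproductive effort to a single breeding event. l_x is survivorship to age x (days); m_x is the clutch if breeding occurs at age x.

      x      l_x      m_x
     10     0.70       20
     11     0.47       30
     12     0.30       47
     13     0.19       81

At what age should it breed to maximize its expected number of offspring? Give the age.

Expected offspring if breeding at age x = l_x × m_x:
  age 10: 0.70 × 20 = 14.000
  age 11: 0.47 × 30 = 14.100
  age 12: 0.30 × 47 = 14.100
  age 13: 0.19 × 81 = 15.390
Maximum at age 13 (15.390).

13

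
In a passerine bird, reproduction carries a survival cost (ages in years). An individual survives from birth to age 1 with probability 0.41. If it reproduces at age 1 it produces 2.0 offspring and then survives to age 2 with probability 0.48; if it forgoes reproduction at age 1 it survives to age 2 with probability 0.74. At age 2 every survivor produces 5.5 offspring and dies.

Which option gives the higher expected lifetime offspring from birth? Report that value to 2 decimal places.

breed at age 1: R₀ = 0.41 × (2.0 + 0.48 × 5.5) = 0.41 × 4.6400 = 1.9024
delay to age 2: R₀ = 0.41 × (0.74 × 5.5) = 0.41 × 4.0700 = 1.6687
Higher: breed at age 1 (1.9024).

1.90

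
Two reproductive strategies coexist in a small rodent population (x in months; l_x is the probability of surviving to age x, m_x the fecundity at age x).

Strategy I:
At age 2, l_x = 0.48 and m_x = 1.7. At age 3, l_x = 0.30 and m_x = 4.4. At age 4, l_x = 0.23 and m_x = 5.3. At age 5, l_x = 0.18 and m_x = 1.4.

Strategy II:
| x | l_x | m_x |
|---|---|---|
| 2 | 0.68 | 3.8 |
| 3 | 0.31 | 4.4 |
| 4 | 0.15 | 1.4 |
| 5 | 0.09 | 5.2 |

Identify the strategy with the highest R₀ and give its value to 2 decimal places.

4.63

Strategy I: R₀ = 0.48×1.7 + 0.30×4.4 + 0.23×5.3 + 0.18×1.4 = 3.6070
Strategy II: R₀ = 0.68×3.8 + 0.31×4.4 + 0.15×1.4 + 0.09×5.2 = 4.6260
Highest R₀: strategy II with 4.6260.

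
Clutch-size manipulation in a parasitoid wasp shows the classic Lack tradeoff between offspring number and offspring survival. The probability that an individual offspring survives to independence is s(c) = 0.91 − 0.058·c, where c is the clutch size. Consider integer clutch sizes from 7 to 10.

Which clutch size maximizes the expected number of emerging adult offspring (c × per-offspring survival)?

8

Expected emerging adult offspring = c × s(c):
  c=7: 7 × 0.504 = 3.528
  c=8: 8 × 0.446 = 3.568
  c=9: 9 × 0.388 = 3.492
  c=10: 10 × 0.330 = 3.300
Maximum at c = 8 (3.568 emerging adult offspring).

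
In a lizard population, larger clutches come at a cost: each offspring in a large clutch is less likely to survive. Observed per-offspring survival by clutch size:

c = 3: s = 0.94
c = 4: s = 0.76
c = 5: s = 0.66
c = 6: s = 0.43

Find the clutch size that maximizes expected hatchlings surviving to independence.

5

Expected hatchlings surviving to independence = c × s(c):
  c=3: 3 × 0.94 = 2.820
  c=4: 4 × 0.76 = 3.040
  c=5: 5 × 0.66 = 3.300
  c=6: 6 × 0.43 = 2.580
Maximum at c = 5 (3.300 hatchlings surviving to independence).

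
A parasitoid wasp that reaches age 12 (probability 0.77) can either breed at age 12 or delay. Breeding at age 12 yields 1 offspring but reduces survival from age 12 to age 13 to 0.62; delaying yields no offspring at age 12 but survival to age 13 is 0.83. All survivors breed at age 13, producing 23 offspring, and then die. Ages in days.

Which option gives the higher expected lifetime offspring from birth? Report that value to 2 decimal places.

14.70

breed at age 12: R₀ = 0.77 × (1 + 0.62 × 23) = 0.77 × 15.2600 = 11.7502
delay to age 13: R₀ = 0.77 × (0.83 × 23) = 0.77 × 19.0900 = 14.6993
Higher: delay to age 13 (14.6993).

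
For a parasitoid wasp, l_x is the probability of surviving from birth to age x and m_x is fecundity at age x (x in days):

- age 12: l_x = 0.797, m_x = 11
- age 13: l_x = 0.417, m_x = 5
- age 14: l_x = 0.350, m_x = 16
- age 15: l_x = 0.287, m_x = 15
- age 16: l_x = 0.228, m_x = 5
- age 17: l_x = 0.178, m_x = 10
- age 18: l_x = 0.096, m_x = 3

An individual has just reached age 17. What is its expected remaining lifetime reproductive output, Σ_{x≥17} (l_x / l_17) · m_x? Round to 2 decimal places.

11.62

l_17 = 0.178. Conditional survival from age 17 to x is l_x / l_17.
  x=17: (0.178/0.178) × 10 = 10.0000
  x=18: (0.096/0.178) × 3 = 1.6180
Sum = 10.0000 + 1.6180 = 11.6180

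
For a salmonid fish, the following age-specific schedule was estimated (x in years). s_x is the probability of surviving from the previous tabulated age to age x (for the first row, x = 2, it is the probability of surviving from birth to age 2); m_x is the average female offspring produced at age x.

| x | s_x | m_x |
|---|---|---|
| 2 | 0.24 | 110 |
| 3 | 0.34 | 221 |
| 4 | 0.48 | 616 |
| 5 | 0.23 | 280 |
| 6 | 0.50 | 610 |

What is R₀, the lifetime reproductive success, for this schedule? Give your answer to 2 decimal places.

73.83

Survivorship from birth: l_x = s_2·s_3·…·s_x.
  l_2 = 0.24000
  l_3 = 0.08160
  l_4 = 0.03917
  l_5 = 0.00901
  l_6 = 0.00450
R₀ = Σ l_x m_x:
  age 2: 0.24000 × 110 = 26.4000
  age 3: 0.08160 × 221 = 18.0336
  age 4: 0.03917 × 616 = 24.1287
  age 5: 0.00901 × 280 = 2.5228
  age 6: 0.00450 × 610 = 2.7450
R₀ = 26.4000 + 18.0336 + 24.1287 + 2.5228 + 2.7450 = 73.8301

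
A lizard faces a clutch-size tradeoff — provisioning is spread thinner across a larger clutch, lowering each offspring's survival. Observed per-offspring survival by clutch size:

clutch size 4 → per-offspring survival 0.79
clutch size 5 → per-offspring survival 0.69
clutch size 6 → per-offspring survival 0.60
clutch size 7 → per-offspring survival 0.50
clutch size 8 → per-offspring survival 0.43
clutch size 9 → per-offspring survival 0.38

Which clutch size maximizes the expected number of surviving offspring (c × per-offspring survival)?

6

Expected surviving offspring = c × s(c):
  c=4: 4 × 0.79 = 3.160
  c=5: 5 × 0.69 = 3.450
  c=6: 6 × 0.60 = 3.600
  c=7: 7 × 0.50 = 3.500
  c=8: 8 × 0.43 = 3.440
  c=9: 9 × 0.38 = 3.420
Maximum at c = 6 (3.600 surviving offspring).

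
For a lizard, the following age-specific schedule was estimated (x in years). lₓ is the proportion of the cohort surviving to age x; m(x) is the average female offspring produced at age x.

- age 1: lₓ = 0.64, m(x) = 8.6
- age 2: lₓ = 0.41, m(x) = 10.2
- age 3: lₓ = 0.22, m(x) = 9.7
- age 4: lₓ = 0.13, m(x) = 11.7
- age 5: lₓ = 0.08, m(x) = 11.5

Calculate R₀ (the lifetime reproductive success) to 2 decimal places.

R₀ = Σ lₓ m(x):
  age 1: 0.64 × 8.6 = 5.5040
  age 2: 0.41 × 10.2 = 4.1820
  age 3: 0.22 × 9.7 = 2.1340
  age 4: 0.13 × 11.7 = 1.5210
  age 5: 0.08 × 11.5 = 0.9200
R₀ = 5.5040 + 4.1820 + 2.1340 + 1.5210 + 0.9200 = 14.2610

14.26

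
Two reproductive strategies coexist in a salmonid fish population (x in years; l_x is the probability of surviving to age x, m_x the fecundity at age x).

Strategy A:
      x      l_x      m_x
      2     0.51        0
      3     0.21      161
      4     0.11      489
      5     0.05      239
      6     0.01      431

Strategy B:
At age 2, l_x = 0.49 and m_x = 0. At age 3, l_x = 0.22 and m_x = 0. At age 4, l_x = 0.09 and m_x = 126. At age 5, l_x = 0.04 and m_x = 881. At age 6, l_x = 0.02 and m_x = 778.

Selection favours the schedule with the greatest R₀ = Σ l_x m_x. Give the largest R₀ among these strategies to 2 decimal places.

103.86

Strategy A: R₀ = 0.51×0 + 0.21×161 + 0.11×489 + 0.05×239 + 0.01×431 = 103.8600
Strategy B: R₀ = 0.49×0 + 0.22×0 + 0.09×126 + 0.04×881 + 0.02×778 = 62.1400
Highest R₀: strategy A with 103.8600.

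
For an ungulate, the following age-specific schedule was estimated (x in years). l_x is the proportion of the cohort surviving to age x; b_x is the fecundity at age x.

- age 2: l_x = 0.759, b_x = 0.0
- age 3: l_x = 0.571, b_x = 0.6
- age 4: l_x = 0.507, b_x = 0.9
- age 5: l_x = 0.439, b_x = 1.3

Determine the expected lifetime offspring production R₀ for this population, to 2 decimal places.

R₀ = Σ l_x b_x:
  age 2: 0.759 × 0.0 = 0.0000
  age 3: 0.571 × 0.6 = 0.3426
  age 4: 0.507 × 0.9 = 0.4563
  age 5: 0.439 × 1.3 = 0.5707
R₀ = 0.0000 + 0.3426 + 0.4563 + 0.5707 = 1.3696

1.37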